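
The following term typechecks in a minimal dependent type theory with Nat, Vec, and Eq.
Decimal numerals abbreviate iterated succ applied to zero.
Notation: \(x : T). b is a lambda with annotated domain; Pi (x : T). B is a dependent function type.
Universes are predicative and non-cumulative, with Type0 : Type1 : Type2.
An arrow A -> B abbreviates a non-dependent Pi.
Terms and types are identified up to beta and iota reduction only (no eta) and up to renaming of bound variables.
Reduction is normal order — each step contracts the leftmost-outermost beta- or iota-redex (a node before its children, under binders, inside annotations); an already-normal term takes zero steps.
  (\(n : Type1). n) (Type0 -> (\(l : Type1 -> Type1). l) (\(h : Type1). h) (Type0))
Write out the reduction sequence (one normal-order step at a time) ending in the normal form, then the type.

reduction (normal order):
  (\(n : Type1). n) (Type0 -> (\(l : Type1 -> Type1). l) (\(h : Type1). h) (Type0))
  ~> Type0 -> (\(n : Type1 -> Type1). n) (\(l : Type1). l) (Type0)
  ~> Type0 -> (\(n : Type1). n) (Type0)
  ~> Type0 -> Type0
inferred type:
  Type1


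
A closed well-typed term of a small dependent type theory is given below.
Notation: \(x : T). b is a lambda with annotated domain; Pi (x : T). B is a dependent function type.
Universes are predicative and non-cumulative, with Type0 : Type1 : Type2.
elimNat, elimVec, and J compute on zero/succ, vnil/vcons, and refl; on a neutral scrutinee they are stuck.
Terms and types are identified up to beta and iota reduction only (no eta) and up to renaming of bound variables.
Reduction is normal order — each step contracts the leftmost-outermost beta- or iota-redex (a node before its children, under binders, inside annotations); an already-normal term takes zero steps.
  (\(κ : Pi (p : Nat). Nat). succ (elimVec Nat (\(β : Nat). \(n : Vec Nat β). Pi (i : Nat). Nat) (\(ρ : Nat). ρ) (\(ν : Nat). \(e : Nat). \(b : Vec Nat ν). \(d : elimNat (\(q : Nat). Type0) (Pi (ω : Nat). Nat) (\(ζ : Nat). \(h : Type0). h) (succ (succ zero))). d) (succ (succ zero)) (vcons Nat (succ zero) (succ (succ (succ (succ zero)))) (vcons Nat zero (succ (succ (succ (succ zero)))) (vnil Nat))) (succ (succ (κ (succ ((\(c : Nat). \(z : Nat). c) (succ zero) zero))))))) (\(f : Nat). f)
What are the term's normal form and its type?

reduced normal form:
  succ (succ (succ (succ (succ zero))))
type:
  Nat
observation: reduction starts at a beta-redex, and 16 normal-order steps reach the normal form.


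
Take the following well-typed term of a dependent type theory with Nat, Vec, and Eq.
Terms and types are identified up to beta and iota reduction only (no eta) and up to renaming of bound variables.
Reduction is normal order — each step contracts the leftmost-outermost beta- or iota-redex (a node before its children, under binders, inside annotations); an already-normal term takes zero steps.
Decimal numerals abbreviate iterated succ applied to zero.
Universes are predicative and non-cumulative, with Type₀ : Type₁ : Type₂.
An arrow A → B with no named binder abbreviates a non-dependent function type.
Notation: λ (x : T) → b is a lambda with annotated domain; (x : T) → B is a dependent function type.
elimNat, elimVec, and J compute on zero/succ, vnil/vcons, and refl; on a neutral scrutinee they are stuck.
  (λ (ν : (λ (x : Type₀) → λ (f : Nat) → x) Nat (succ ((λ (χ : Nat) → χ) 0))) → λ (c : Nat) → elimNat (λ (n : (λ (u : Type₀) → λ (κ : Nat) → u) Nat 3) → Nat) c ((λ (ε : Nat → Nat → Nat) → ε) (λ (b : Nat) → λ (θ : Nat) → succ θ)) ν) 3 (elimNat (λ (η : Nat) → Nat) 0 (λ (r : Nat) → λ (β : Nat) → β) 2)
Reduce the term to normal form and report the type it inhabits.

normal form:
  3
type:
  Nat
observation: 22 normal-order steps separate the term from its normal form.


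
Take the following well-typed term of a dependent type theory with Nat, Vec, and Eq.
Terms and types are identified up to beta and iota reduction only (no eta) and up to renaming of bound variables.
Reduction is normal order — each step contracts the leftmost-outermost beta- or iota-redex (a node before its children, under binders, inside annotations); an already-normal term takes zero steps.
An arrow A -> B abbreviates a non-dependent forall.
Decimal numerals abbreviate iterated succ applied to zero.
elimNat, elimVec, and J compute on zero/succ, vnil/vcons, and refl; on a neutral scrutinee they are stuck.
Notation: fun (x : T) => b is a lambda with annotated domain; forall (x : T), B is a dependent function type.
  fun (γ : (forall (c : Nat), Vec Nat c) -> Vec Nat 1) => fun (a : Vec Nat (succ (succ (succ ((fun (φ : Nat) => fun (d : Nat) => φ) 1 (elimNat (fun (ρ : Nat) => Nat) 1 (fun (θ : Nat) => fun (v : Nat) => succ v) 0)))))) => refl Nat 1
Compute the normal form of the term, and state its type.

normal form:
  fun (γ : (forall (c : Nat), Vec Nat c) -> Vec Nat 1) => fun (a : Vec Nat 4) => refl Nat 1
type:
  ((forall (γ : Nat), Vec Nat γ) -> Vec Nat 1) -> Vec Nat 4 -> Eq Nat 1 1
observation: the first redex contracted is a beta-redex; the normal form is reached in 2 normal-order steps.


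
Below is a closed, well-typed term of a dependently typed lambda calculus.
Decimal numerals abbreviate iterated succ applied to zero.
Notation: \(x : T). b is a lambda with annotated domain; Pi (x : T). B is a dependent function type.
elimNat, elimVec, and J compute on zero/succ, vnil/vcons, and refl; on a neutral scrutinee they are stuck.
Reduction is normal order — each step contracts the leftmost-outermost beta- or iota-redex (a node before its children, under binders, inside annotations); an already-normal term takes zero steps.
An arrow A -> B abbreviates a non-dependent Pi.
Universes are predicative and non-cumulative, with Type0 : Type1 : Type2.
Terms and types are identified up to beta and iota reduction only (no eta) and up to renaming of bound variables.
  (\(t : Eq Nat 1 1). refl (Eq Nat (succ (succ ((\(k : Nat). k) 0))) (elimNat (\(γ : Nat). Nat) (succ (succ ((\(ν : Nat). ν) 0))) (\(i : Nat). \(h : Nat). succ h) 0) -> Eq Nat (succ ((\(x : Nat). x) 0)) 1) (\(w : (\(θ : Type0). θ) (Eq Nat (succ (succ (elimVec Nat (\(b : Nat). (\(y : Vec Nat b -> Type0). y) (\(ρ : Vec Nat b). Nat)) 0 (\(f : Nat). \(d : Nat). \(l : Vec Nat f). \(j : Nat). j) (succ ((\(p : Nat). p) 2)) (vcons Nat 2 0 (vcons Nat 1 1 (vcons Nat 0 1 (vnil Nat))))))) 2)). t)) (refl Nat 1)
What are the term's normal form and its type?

resulting normal form:
  refl (Eq Nat 2 2 -> Eq Nat 1 1) (\(t : Eq Nat 2 2). refl Nat 1)
the term's type:
  Eq (Eq Nat 2 2 -> Eq Nat 1 1) (\(t : Eq Nat 2 2). refl Nat 1) (\(k : Eq Nat 2 2). refl Nat 1)
observation: 22 normal-order steps normalize the term, beginning with a beta-redex.


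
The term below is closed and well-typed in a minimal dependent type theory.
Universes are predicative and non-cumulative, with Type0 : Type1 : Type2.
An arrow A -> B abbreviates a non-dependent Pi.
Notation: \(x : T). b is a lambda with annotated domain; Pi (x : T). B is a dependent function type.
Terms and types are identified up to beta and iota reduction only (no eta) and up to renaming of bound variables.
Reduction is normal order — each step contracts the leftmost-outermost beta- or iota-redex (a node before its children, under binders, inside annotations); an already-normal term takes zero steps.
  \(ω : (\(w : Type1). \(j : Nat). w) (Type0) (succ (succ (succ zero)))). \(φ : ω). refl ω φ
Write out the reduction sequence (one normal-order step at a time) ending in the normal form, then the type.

reduction (normal order):
  \(ω : (\(w : Type1). \(j : Nat). w) (Type0) (succ (succ (succ zero)))). \(φ : ω). refl ω φ
  ~> \(ω : (\(w : Nat). Type0) (succ (succ (succ zero)))). \(j : ω). refl ω j
  ~> \(ω : Type0). \(w : ω). refl ω w
the term's type:
  Pi (ω : Type0). Pi (w : ω). Eq ω w w


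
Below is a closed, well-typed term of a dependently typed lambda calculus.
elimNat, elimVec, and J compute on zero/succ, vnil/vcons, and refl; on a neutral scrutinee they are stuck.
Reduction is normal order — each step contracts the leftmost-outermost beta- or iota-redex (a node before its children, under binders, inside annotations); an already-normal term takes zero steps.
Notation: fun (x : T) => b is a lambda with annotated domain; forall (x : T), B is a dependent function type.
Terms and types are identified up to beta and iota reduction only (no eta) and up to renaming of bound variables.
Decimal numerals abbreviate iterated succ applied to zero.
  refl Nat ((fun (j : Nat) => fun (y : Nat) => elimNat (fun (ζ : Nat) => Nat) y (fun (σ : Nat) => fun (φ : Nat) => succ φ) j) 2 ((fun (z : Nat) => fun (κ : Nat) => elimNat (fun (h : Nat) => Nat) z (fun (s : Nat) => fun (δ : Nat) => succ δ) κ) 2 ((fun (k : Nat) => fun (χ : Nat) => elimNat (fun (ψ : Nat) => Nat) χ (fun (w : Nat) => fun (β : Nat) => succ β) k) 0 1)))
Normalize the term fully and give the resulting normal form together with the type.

resulting normal form:
  refl Nat 5
the term's type:
  Eq Nat 5 5
observation: normalization takes exactly 18 steps under the normal-order strategy.


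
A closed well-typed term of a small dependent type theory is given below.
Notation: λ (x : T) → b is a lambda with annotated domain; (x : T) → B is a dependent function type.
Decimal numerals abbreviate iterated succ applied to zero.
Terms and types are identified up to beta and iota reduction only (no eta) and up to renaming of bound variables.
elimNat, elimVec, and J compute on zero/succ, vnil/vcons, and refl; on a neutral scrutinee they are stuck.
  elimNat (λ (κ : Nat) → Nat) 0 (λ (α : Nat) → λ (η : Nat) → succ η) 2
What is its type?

the term's type:
  Nat


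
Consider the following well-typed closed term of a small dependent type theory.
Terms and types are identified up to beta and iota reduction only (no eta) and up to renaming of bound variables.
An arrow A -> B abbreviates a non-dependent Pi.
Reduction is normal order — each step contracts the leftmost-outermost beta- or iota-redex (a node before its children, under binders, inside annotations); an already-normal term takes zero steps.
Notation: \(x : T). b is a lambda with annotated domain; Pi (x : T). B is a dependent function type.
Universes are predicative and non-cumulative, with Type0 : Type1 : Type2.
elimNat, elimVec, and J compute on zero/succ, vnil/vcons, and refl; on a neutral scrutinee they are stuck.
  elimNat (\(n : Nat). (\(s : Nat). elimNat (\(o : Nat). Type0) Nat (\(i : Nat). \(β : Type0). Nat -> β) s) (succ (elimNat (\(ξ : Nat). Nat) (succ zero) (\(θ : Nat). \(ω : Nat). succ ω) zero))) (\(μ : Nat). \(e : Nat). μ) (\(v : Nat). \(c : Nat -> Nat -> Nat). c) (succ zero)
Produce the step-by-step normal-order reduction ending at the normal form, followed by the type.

reduction (normal order):
  elimNat (\(n : Nat). (\(s : Nat). elimNat (\(o : Nat). Type0) Nat (\(i : Nat). \(β : Type0). Nat -> β) s) (succ (elimNat (\(ξ : Nat). Nat) (succ zero) (\(θ : Nat). \(ω : Nat). succ ω) zero))) (\(μ : Nat). \(e : Nat). μ) (\(v : Nat). \(c : Nat -> Nat -> Nat). c) (succ zero)
  ~> (\(n : Nat). \(s : Nat -> Nat -> Nat). s) zero (elimNat (\(o : Nat). (\(i : Nat). elimNat (\(β : Nat). Type0) Nat (\(ξ : Nat). \(θ : Type0). Nat -> θ) i) (succ (elimNat (\(ω : Nat). Nat) (succ zero) (\(μ : Nat). \(e : Nat). succ e) zero))) (\(v : Nat). \(c : Nat). v) (\(y : Nat). \(α : Nat -> Nat -> Nat). α) zero)
  ~> (\(n : Nat -> Nat -> Nat). n) (elimNat (\(s : Nat). (\(o : Nat). elimNat (\(i : Nat). Type0) Nat (\(β : Nat). \(ξ : Type0). Nat -> ξ) o) (succ (elimNat (\(θ : Nat). Nat) (succ zero) (\(ω : Nat). \(μ : Nat). succ μ) zero))) (\(e : Nat). \(v : Nat). e) (\(c : Nat). \(y : Nat -> Nat -> Nat). y) zero)
  ~> elimNat (\(n : Nat). (\(s : Nat). elimNat (\(o : Nat). Type0) Nat (\(i : Nat). \(β : Type0). Nat -> β) s) (succ (elimNat (\(ξ : Nat). Nat) (succ zero) (\(θ : Nat). \(ω : Nat). succ ω) zero))) (\(μ : Nat). \(e : Nat). μ) (\(v : Nat). \(c : Nat -> Nat -> Nat). c) zero
  ~> \(n : Nat). \(s : Nat). n
the term's type:
  Nat -> Nat -> Nat


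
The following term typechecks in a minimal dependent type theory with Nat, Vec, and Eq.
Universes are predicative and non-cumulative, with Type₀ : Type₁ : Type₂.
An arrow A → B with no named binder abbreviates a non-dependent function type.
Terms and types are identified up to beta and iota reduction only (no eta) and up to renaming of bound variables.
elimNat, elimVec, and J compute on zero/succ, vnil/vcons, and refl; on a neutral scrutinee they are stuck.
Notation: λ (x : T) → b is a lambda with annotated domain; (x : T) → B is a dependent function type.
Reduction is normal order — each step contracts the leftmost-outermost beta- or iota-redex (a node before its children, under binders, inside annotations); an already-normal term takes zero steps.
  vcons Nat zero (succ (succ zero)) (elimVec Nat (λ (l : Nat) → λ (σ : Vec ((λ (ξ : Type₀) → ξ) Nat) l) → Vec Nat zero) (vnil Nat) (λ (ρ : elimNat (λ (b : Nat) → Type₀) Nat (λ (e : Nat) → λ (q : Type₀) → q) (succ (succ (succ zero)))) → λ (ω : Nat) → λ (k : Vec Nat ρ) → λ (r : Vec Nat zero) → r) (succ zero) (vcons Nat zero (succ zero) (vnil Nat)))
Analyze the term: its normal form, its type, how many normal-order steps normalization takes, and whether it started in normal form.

reduced normal form:
  vcons Nat zero (succ (succ zero)) (vnil Nat)
inferred type:
  Vec Nat (succ zero)
normal-order step count: 6
term was already normal: no
first redex: an elimVec iota-redex


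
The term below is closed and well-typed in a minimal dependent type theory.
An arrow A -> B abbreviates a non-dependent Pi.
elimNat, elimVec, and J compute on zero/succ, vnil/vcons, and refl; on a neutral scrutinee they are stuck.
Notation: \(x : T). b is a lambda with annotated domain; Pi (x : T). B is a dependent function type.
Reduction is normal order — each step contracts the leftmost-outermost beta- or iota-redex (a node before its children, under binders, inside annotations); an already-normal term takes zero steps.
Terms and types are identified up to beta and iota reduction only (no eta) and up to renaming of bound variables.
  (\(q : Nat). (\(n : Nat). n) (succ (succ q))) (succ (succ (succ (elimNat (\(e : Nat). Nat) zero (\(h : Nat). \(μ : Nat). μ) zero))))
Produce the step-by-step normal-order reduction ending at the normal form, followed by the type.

normal-order reduction sequence:
  (\(q : Nat). (\(n : Nat). n) (succ (succ q))) (succ (succ (succ (elimNat (\(e : Nat). Nat) zero (\(h : Nat). \(μ : Nat). μ) zero))))
  ~> (\(q : Nat). q) (succ (succ (succ (succ (succ (elimNat (\(n : Nat). Nat) zero (\(e : Nat). \(h : Nat). h) zero))))))
  ~> succ (succ (succ (succ (succ (elimNat (\(q : Nat). Nat) zero (\(n : Nat). \(e : Nat). e) zero)))))
  ~> succ (succ (succ (succ (succ zero))))
the term's type:
  Nat


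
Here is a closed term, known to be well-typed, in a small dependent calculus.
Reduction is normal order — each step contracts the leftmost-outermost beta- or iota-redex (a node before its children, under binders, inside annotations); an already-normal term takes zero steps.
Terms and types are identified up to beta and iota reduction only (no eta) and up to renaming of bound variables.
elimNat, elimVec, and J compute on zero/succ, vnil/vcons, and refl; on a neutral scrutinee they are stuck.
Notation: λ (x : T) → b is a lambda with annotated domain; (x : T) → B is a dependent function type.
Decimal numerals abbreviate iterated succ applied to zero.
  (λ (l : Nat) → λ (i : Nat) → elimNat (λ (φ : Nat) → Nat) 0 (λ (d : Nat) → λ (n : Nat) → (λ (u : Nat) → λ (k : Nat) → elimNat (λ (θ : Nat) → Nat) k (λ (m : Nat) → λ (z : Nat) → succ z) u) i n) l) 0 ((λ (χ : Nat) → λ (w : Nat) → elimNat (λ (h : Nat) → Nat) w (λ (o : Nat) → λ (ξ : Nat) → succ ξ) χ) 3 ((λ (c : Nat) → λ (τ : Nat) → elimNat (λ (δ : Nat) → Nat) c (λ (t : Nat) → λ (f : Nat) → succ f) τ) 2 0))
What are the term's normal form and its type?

normal form:
  0
inferred type:
  Nat


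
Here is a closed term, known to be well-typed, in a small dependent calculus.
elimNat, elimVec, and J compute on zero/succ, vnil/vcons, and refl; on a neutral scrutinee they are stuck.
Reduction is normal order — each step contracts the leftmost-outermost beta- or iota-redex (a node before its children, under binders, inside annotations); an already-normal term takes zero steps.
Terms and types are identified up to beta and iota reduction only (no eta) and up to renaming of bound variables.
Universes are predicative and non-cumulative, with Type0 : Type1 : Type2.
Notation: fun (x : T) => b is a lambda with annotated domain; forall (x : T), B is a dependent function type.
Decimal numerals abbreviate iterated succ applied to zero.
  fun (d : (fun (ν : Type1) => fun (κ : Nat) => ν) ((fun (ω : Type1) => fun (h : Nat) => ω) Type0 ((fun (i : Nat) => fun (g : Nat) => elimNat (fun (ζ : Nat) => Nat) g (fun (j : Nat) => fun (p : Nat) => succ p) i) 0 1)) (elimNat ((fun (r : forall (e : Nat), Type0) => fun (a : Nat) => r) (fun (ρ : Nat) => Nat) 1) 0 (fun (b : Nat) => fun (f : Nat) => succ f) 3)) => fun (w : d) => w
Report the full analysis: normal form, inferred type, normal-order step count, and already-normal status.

normal form:
  fun (d : Type0) => fun (ν : d) => ν
type:
  forall (d : Type0), forall (ν : d), d
normal-order step count: 4
already normal: no
first contracted redex: a beta-redex


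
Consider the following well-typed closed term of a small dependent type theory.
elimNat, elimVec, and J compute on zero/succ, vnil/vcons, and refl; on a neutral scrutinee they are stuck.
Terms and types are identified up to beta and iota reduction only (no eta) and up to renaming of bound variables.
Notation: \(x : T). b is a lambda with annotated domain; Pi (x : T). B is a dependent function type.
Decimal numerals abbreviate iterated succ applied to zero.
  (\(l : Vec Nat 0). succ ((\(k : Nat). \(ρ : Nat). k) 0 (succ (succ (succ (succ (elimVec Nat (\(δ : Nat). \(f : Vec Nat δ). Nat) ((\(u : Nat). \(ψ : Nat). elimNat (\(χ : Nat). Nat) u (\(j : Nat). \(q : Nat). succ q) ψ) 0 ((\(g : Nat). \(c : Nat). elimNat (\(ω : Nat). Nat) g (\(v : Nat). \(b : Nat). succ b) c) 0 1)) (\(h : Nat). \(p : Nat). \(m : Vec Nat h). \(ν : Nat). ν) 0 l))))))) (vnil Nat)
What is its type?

inferred type:
  Nat


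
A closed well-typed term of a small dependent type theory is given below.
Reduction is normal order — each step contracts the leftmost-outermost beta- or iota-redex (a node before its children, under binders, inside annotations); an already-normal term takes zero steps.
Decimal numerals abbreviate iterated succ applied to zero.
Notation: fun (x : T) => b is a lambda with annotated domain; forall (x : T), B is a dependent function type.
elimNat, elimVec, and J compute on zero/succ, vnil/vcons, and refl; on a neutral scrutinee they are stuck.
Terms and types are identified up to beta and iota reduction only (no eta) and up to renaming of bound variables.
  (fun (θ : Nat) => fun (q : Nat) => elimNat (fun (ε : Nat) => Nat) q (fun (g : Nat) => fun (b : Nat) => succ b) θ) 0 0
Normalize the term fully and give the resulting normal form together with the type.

normal form:
  0
inferred type:
  Nat


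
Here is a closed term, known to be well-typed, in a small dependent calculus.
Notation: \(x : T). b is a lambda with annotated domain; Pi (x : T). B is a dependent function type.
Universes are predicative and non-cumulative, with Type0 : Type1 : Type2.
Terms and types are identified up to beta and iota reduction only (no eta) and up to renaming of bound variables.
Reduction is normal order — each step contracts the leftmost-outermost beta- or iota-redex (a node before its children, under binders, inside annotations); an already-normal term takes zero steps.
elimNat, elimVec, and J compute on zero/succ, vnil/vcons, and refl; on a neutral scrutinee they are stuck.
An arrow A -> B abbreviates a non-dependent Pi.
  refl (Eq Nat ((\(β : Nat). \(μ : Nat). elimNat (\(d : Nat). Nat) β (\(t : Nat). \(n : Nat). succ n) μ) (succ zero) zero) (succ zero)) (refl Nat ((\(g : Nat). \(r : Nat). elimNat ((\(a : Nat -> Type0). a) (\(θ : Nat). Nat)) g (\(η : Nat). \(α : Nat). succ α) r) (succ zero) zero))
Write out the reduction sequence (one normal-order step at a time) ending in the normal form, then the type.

normal-order reduction:
  refl (Eq Nat ((\(β : Nat). \(μ : Nat). elimNat (\(d : Nat). Nat) β (\(t : Nat). \(n : Nat). succ n) μ) (succ zero) zero) (succ zero)) (refl Nat ((\(g : Nat). \(r : Nat). elimNat ((\(a : Nat -> Type0). a) (\(θ : Nat). Nat)) g (\(η : Nat). \(α : Nat). succ α) r) (succ zero) zero))
  ~> refl (Eq Nat ((\(β : Nat). elimNat (\(μ : Nat). Nat) (succ zero) (\(d : Nat). \(t : Nat). succ t) β) zero) (succ zero)) (refl Nat ((\(n : Nat). \(g : Nat). elimNat ((\(r : Nat -> Type0). r) (\(a : Nat). Nat)) n (\(θ : Nat). \(η : Nat). succ η) g) (succ zero) zero))
  ~> refl (Eq Nat (elimNat (\(β : Nat). Nat) (succ zero) (\(μ : Nat). \(d : Nat). succ d) zero) (succ zero)) (refl Nat ((\(t : Nat). \(n : Nat). elimNat ((\(g : Nat -> Type0). g) (\(r : Nat). Nat)) t (\(a : Nat). \(θ : Nat). succ θ) n) (succ zero) zero))
  ~> refl (Eq Nat (succ zero) (succ zero)) (refl Nat ((\(β : Nat). \(μ : Nat). elimNat ((\(d : Nat -> Type0). d) (\(t : Nat). Nat)) β (\(n : Nat). \(g : Nat). succ g) μ) (succ zero) zero))
  ~> refl (Eq Nat (succ zero) (succ zero)) (refl Nat ((\(β : Nat). elimNat ((\(μ : Nat -> Type0). μ) (\(d : Nat). Nat)) (succ zero) (\(t : Nat). \(n : Nat). succ n) β) zero))
  ~> refl (Eq Nat (succ zero) (succ zero)) (refl Nat (elimNat ((\(β : Nat -> Type0). β) (\(μ : Nat). Nat)) (succ zero) (\(d : Nat). \(t : Nat). succ t) zero))
  ~> refl (Eq Nat (succ zero) (succ zero)) (refl Nat (succ zero))
inferred type:
  Eq (Eq Nat (succ zero) (succ zero)) (refl Nat (succ zero)) (refl Nat (succ zero))


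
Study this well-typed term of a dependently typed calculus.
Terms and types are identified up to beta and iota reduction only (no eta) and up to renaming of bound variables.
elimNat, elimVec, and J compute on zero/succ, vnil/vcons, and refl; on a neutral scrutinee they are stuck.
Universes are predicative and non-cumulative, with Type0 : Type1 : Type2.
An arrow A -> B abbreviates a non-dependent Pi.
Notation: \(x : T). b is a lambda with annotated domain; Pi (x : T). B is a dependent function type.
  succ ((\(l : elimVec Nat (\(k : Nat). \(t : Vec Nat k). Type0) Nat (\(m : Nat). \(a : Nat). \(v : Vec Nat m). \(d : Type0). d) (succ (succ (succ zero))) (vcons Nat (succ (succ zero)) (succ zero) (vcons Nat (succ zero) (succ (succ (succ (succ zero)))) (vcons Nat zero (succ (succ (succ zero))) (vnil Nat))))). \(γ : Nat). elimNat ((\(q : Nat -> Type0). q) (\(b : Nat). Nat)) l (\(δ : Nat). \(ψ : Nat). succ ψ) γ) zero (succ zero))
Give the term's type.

inferred type:
  Nat


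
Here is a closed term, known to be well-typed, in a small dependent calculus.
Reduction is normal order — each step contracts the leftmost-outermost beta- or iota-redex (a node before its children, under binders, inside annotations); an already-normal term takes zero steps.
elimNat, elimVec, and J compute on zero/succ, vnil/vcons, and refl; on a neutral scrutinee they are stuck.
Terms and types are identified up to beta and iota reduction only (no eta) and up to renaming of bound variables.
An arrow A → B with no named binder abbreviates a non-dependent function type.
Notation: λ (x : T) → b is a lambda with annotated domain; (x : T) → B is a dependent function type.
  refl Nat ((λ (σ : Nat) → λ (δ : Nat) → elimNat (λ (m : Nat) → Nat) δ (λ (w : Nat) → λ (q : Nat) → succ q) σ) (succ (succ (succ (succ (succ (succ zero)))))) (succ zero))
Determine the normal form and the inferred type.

normal form:
  refl Nat (succ (succ (succ (succ (succ (succ (succ zero)))))))
inferred type:
  Eq Nat (succ (succ (succ (succ (succ (succ (succ zero))))))) (succ (succ (succ (succ (succ (succ (succ zero)))))))
observation: reduction starts at a beta-redex, and 21 normal-order steps reach the normal form.


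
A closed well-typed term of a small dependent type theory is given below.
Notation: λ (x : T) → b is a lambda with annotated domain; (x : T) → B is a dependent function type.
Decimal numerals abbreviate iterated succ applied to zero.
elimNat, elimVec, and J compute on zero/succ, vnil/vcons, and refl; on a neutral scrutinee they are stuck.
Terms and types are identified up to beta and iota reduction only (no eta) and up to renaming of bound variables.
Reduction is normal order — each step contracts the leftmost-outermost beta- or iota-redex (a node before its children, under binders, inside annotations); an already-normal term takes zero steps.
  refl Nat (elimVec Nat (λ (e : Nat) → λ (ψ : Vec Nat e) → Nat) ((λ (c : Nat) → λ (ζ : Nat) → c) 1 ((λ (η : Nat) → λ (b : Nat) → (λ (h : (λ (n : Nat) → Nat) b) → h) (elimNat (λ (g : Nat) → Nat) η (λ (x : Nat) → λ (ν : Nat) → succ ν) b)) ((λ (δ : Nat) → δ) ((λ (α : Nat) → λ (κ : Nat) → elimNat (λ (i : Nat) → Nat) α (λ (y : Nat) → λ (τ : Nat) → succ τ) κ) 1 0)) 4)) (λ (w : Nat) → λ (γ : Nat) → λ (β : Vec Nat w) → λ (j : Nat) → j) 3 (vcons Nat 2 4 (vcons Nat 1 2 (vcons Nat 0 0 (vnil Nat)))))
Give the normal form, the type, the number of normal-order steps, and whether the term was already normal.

reduced normal form:
  refl Nat 1
inferred type:
  Eq Nat 1 1
normal-order step count: 18
started in normal form: no
first contracted redex: an elimVec iota-redex


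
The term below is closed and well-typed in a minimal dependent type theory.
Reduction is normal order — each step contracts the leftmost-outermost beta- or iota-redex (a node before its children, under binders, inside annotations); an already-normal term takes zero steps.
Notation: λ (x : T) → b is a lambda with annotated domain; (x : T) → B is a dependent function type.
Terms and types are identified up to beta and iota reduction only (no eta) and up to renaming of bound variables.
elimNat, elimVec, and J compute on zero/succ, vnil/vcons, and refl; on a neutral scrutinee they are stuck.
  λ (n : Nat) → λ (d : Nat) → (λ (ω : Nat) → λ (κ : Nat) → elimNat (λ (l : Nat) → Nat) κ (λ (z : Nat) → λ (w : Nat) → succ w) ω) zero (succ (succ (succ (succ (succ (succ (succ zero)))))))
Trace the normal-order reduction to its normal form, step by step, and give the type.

reduction (normal order):
  λ (n : Nat) → λ (d : Nat) → (λ (ω : Nat) → λ (κ : Nat) → elimNat (λ (l : Nat) → Nat) κ (λ (z : Nat) → λ (w : Nat) → succ w) ω) zero (succ (succ (succ (succ (succ (succ (succ zero)))))))
  ~> λ (n : Nat) → λ (d : Nat) → (λ (ω : Nat) → elimNat (λ (κ : Nat) → Nat) ω (λ (l : Nat) → λ (z : Nat) → succ z) zero) (succ (succ (succ (succ (succ (succ (succ zero)))))))
  ~> λ (n : Nat) → λ (d : Nat) → elimNat (λ (ω : Nat) → Nat) (succ (succ (succ (succ (succ (succ (succ zero))))))) (λ (κ : Nat) → λ (l : Nat) → succ l) zero
  ~> λ (n : Nat) → λ (d : Nat) → succ (succ (succ (succ (succ (succ (succ zero))))))
type:
  (n : Nat) → (d : Nat) → Nat


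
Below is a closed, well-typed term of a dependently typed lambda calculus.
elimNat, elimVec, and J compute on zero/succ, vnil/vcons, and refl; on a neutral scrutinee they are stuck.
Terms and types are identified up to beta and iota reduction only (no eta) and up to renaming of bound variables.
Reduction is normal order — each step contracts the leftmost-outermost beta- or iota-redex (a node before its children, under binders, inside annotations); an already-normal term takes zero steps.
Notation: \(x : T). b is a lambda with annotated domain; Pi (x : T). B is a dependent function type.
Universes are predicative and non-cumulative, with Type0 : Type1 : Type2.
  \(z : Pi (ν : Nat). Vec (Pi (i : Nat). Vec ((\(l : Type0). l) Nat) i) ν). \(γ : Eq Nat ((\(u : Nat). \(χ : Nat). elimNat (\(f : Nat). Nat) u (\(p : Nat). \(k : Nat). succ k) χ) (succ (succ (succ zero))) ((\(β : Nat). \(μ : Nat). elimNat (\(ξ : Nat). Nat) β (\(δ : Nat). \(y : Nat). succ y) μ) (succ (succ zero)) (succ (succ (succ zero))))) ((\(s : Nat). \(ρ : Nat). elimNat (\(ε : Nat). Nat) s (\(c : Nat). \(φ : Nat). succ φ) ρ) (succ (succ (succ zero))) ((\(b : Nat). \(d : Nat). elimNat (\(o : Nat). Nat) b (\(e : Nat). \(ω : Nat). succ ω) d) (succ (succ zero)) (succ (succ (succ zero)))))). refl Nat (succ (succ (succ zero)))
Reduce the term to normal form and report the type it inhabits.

reduced normal form:
  \(z : Pi (ν : Nat). Vec (Pi (i : Nat). Vec Nat i) ν). \(l : Eq Nat (succ (succ (succ (succ (succ (succ (succ (succ zero)))))))) (succ (succ (succ (succ (succ (succ (succ (succ zero))))))))). refl Nat (succ (succ (succ zero)))
inferred type:
  Pi (z : Pi (ν : Nat). Vec (Pi (i : Nat). Vec Nat i) ν). Pi (l : Eq Nat (succ (succ (succ (succ (succ (succ (succ (succ zero)))))))) (succ (succ (succ (succ (succ (succ (succ (succ zero))))))))). Eq Nat (succ (succ (succ zero))) (succ (succ (succ zero)))
observation: 61 normal-order steps normalize the term, beginning with a beta-redex.


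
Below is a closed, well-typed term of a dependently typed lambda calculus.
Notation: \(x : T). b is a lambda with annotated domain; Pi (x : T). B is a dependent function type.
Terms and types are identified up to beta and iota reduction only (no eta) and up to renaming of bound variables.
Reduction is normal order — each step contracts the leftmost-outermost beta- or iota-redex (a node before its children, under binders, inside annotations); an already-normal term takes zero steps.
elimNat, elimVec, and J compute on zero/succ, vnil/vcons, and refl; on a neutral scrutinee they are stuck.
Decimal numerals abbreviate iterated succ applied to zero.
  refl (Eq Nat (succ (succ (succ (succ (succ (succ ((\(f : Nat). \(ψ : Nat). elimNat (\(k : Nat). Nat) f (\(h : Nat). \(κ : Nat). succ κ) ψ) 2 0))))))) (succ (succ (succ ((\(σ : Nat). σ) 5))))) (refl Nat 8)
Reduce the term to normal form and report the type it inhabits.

normal form:
  refl (Eq Nat 8 8) (refl Nat 8)
type:
  Eq (Eq Nat 8 8) (refl Nat 8) (refl Nat 8)


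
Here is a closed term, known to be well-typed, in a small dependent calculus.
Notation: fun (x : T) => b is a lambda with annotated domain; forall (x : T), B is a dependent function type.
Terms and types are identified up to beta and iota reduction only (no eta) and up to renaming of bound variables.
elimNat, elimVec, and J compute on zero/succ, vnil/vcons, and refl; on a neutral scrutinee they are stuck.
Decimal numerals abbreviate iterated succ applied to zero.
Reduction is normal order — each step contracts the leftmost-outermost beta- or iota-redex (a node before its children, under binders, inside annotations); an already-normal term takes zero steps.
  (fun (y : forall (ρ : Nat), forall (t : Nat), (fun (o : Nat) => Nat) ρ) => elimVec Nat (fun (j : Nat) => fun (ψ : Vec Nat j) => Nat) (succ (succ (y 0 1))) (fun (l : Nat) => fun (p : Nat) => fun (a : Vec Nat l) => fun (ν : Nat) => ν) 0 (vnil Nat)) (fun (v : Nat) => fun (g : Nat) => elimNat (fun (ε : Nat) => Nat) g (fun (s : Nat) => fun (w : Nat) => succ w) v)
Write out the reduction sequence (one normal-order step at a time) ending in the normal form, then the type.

normal-order reduction sequence:
  (fun (y : forall (ρ : Nat), forall (t : Nat), (fun (o : Nat) => Nat) ρ) => elimVec Nat (fun (j : Nat) => fun (ψ : Vec Nat j) => Nat) (succ (succ (y 0 1))) (fun (l : Nat) => fun (p : Nat) => fun (a : Vec Nat l) => fun (ν : Nat) => ν) 0 (vnil Nat)) (fun (v : Nat) => fun (g : Nat) => elimNat (fun (ε : Nat) => Nat) g (fun (s : Nat) => fun (w : Nat) => succ w) v)
  ~> elimVec Nat (fun (y : Nat) => fun (ρ : Vec Nat y) => Nat) (succ (succ ((fun (t : Nat) => fun (o : Nat) => elimNat (fun (j : Nat) => Nat) o (fun (ψ : Nat) => fun (l : Nat) => succ l) t) 0 1))) (fun (p : Nat) => fun (a : Nat) => fun (ν : Vec Nat p) => fun (v : Nat) => v) 0 (vnil Nat)
  ~> succ (succ ((fun (y : Nat) => fun (ρ : Nat) => elimNat (fun (t : Nat) => Nat) ρ (fun (o : Nat) => fun (j : Nat) => succ j) y) 0 1))
  ~> succ (succ ((fun (y : Nat) => elimNat (fun (ρ : Nat) => Nat) y (fun (t : Nat) => fun (o : Nat) => succ o) 0) 1))
  ~> succ (succ (elimNat (fun (y : Nat) => Nat) 1 (fun (ρ : Nat) => fun (t : Nat) => succ t) 0))
  ~> 3
the term's type:
  Nat


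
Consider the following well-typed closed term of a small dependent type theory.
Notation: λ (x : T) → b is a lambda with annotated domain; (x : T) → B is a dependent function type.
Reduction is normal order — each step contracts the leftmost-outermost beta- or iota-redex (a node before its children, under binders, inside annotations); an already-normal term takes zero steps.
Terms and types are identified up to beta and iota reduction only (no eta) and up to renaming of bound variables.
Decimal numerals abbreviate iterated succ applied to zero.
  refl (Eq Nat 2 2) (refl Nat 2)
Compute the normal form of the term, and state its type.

reduced normal form:
  refl (Eq Nat 2 2) (refl Nat 2)
inferred type:
  Eq (Eq Nat 2 2) (refl Nat 2) (refl Nat 2)
observation: no redex remains anywhere in the term; it is its own normal form.


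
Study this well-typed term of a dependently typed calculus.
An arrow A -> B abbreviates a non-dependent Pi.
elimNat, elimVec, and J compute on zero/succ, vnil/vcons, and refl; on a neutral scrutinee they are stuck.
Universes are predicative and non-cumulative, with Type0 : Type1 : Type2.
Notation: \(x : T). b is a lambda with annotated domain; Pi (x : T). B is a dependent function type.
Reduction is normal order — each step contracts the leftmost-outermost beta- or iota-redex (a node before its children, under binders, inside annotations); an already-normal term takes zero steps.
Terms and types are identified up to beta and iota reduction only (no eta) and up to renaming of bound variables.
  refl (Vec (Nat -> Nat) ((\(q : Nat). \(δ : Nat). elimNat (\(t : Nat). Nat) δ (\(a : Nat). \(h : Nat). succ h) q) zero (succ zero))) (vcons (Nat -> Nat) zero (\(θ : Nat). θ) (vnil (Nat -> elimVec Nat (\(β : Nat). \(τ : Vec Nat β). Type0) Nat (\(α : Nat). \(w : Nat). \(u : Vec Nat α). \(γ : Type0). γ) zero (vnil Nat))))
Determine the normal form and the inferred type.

normal form:
  refl (Vec (Nat -> Nat) (succ zero)) (vcons (Nat -> Nat) zero (\(q : Nat). q) (vnil (Nat -> Nat)))
inferred type:
  Eq (Vec (Nat -> Nat) (succ zero)) (vcons (Nat -> Nat) zero (\(q : Nat). q) (vnil (Nat -> Nat))) (vcons (Nat -> Nat) zero (\(δ : Nat). δ) (vnil (Nat -> Nat)))
observation: normalization takes exactly 4 steps under the normal-order strategy.


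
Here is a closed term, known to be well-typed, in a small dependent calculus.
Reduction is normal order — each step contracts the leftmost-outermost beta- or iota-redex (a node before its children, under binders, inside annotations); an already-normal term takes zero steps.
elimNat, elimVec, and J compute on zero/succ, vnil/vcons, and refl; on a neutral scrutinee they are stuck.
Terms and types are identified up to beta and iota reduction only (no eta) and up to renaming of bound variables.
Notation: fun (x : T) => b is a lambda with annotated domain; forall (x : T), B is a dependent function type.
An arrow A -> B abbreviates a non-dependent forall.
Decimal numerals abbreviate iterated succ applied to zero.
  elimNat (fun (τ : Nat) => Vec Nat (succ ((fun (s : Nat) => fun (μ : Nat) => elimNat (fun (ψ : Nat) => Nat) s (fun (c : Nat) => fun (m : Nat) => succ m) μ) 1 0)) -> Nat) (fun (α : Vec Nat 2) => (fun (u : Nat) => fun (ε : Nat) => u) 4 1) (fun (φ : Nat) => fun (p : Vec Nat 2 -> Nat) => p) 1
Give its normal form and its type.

resulting normal form:
  fun (τ : Vec Nat 2) => 4
inferred type:
  Vec Nat 2 -> Nat


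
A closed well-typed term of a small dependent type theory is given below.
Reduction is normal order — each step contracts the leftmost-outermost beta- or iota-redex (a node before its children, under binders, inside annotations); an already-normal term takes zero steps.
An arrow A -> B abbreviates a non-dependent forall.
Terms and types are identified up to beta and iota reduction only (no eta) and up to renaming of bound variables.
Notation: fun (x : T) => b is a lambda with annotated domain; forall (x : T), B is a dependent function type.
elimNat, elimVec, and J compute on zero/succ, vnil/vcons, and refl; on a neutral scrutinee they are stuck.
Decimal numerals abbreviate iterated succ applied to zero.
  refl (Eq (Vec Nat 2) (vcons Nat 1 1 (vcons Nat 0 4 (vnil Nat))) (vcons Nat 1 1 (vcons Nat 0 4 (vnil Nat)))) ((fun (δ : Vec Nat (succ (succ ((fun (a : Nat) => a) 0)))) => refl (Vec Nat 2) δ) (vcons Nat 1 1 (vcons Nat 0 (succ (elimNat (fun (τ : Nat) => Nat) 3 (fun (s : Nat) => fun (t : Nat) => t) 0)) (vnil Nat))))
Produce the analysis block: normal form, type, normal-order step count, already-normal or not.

reduced normal form:
  refl (Eq (Vec Nat 2) (vcons Nat 1 1 (vcons Nat 0 4 (vnil Nat))) (vcons Nat 1 1 (vcons Nat 0 4 (vnil Nat)))) (refl (Vec Nat 2) (vcons Nat 1 1 (vcons Nat 0 4 (vnil Nat))))
the term's type:
  Eq (Eq (Vec Nat 2) (vcons Nat 1 1 (vcons Nat 0 4 (vnil Nat))) (vcons Nat 1 1 (vcons Nat 0 4 (vnil Nat)))) (refl (Vec Nat 2) (vcons Nat 1 1 (vcons Nat 0 4 (vnil Nat)))) (refl (Vec Nat 2) (vcons Nat 1 1 (vcons Nat 0 4 (vnil Nat))))
steps to reach normal form (normal order): 2
started in normal form: no
first contracted redex: a beta-redex


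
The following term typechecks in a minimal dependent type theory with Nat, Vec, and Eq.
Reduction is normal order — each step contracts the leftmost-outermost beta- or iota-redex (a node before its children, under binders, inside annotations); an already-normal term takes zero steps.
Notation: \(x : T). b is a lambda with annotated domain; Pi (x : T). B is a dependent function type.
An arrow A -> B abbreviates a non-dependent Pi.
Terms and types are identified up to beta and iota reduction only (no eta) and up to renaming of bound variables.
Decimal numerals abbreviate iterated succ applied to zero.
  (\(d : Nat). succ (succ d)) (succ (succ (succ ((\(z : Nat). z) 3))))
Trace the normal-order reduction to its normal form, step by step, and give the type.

normal-order reduction sequence:
  (\(d : Nat). succ (succ d)) (succ (succ (succ ((\(z : Nat). z) 3))))
  ~> succ (succ (succ (succ (succ ((\(d : Nat). d) 3)))))
  ~> 8
the term's type:
  Nat


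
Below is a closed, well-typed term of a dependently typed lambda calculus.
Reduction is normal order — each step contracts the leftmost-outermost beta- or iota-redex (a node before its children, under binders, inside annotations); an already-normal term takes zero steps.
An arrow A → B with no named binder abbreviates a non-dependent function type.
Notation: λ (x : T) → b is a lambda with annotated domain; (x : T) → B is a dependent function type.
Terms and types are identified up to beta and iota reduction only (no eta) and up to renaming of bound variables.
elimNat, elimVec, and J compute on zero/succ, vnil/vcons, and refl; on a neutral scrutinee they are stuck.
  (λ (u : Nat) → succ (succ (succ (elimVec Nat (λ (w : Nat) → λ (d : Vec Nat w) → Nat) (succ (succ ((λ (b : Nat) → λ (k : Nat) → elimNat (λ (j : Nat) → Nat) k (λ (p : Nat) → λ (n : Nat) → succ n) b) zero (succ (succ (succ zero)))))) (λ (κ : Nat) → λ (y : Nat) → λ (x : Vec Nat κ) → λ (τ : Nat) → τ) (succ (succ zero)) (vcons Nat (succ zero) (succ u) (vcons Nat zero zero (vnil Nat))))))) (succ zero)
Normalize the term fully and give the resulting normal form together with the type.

resulting normal form:
  succ (succ (succ (succ (succ (succ (succ (succ zero)))))))
type:
  Nat


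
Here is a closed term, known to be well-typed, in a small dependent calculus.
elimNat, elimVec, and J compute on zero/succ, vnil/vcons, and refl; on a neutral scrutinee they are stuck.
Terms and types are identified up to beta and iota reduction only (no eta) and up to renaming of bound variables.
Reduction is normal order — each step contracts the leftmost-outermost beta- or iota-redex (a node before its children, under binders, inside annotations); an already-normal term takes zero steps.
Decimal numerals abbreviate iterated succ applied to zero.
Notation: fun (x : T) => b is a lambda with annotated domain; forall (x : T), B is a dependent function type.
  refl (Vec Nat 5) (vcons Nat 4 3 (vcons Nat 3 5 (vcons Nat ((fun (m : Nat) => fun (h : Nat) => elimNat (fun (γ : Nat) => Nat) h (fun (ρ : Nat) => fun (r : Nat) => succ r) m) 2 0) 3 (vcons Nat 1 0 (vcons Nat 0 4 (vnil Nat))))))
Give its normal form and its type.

normal form:
  refl (Vec Nat 5) (vcons Nat 4 3 (vcons Nat 3 5 (vcons Nat 2 3 (vcons Nat 1 0 (vcons Nat 0 4 (vnil Nat))))))
type:
  Eq (Vec Nat 5) (vcons Nat 4 3 (vcons Nat 3 5 (vcons Nat 2 3 (vcons Nat 1 0 (vcons Nat 0 4 (vnil Nat)))))) (vcons Nat 4 3 (vcons Nat 3 5 (vcons Nat 2 3 (vcons Nat 1 0 (vcons Nat 0 4 (vnil Nat))))))
observation: normalization takes exactly 9 steps under the normal-order strategy.
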